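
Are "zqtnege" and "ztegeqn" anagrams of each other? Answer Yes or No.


String 1: 'zqtnege' -> sorted: 'eegnqtz'
String 2: 'ztegeqn' -> sorted: 'eegnqtz'
Compare sorted forms: 'eegnqtz' == 'eegnqtz'
Anagram: Yes


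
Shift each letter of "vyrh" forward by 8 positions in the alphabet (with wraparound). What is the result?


Input: 'vyrh', shift = 8
Operation: for each letter, (position + 8) mod 26
Mapping: 'v'(21+8=29, 29 mod 26=3)->'d', 'y'(24+8=32, 32 mod 26=6)->'g', 'r'(17+8=25)->'z', 'h'(7+8=15)->'p'
Result: dgzp


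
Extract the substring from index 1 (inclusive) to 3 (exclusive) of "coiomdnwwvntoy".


Input string: 'coiomdnwwvntoy'
Operation: slice [1:3]
Extract characters: s[1]='o', s[2]='i'
Result: oi


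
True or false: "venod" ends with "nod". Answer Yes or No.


Input string: 'venod'
Suffix to check: 'nod'
Last 3 characters of input: 'nod'
Match: True
Result: Yes


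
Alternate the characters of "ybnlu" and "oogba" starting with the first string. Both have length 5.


String 1: 'ybnlu'
String 2: 'oogba'
Operation: alternate characters
Pairs: 'y'+'o', 'b'+'o', 'n'+'g', 'l'+'b', 'u'+'a'
Result: yobonglbua


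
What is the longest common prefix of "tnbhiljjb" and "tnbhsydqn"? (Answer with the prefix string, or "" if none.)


String 1: 'tnbhiljjb'
String 2: 'tnbhsydqn'
Compare position by position:
pos 0: 't' vs 't' match
pos 1: 'n' vs 'n' match
pos 2: 'b' vs 'b' match
pos 3: 'h' vs 'h' match
pos 4: 'i' vs 's' differ -> stop
Longest common prefix: "tnbh" (length 4)


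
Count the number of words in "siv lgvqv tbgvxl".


Input string: 'siv lgvqv tbgvxl'
Operation: split by spaces
Words found: 'siv', 'lgvqv', 'tbgvxl'
Word count: 3


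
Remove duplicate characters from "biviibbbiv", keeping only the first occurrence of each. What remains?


Input: 'biviibbbiv'
Operation: keep first occurrence of each character
Scan: s[0]='b' new -> keep; s[1]='i' new -> keep; s[2]='v' new -> keep; s[3]='i' seen -> skip; s[4]='i' seen -> skip; s[5]='b' seen -> skip; s[6]='b' seen -> skip; s[7]='b' seen -> skip; s[8]='i' seen -> skip; s[9]='v' seen -> skip
Result: biv


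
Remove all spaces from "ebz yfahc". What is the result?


Input string: 'ebz yfahc'
Operation: remove all spaces
Words: 'ebz', 'yfahc'
Join without spaces: ebzyfahc


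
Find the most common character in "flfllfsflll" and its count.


Input: 'flfllfsflll'
Operation: tally each character
Counts: 'f':4, 'l':6, 's':1
Maximum: 'l' appears 6 times


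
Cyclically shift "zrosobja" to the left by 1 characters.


Input: 'zrosobja', shift = 1
Operation: split at index 1 and swap parts
Front part s[0:1] = 'z'
Back part s[1:] = 'rosobja'
Rotated = back + front = 'rosobja' + 'z'
Result: rosobjaz


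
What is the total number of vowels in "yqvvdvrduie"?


Input string: 'yqvvdvrduie'
Operation: count vowels (a, e, i, o, u)
Scan: s[0]='y', s[1]='q', s[2]='v', s[3]='v', s[4]='d', s[5]='v', s[6]='r', s[7]='d', s[8]='u' (vowel), s[9]='i' (vowel), s[10]='e' (vowel)
Vowels found: 3
Result: 3


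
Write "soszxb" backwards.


Input string: 'soszxb'
Operation: reverse character order
Original order: 's' -> 'o' -> 's' -> 'z' -> 'x' -> 'b'
Reversed order: 'b' -> 'x' -> 'z' -> 's' -> 'o' -> 's'
Result: bxzsos


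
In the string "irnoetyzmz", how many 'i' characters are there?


Input string: 'irnoetyzmz'
Target character: 'i'
Scan each position: s[0]='i'
Matches found at indices: 0
Total: 1


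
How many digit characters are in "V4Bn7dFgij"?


Input string: 'V4Bn7dFgij'
Operation: count digit characters (0-9)
Scan: 'V', '4'(digit), 'B', 'n', '7'(digit), 'd', 'F', 'g', 'i', 'j'
Digits found: 2
Result: 2


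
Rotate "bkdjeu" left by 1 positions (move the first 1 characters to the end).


Input: 'bkdjeu', shift = 1
Operation: split at index 1 and swap parts
Front part s[0:1] = 'b'
Back part s[1:] = 'kdjeu'
Rotated = back + front = 'kdjeu' + 'b'
Result: kdjeub


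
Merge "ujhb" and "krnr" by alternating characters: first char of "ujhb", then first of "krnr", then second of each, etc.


String 1: 'ujhb'
String 2: 'krnr'
Operation: alternate characters
Pairs: 'u'+'k', 'j'+'r', 'h'+'n', 'b'+'r'
Result: ukjrhnbr


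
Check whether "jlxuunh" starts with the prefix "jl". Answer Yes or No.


Input string: 'jlxuunh'
Prefix to check: 'jl'
First 2 characters of input: 'jl'
Match: True
Result: Yes


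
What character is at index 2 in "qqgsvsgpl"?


Input string: 'qqgsvsgpl'
Operation: get character at index 2
Index mapping: s[0]='q', s[1]='q', s[2]='g'
Result: 'g'


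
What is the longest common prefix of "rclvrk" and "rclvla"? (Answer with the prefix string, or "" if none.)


String 1: 'rclvrk'
String 2: 'rclvla'
Compare position by position:
pos 0: 'r' vs 'r' match
pos 1: 'c' vs 'c' match
pos 2: 'l' vs 'l' match
pos 3: 'v' vs 'v' match
pos 4: 'r' vs 'l' differ -> stop
Longest common prefix: "rclv" (length 4)


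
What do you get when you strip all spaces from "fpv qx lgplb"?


Input string: 'fpv qx lgplb'
Operation: remove all spaces
Words: 'fpv', 'qx', 'lgplb'
Join without spaces: fpvqxlgplb


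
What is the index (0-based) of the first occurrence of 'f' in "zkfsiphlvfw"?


Input string: 'zkfsiphlvfw'
Target: 'f'
Scanning left to right: s[0]='z', s[1]='k', s[2]='f'
First match at index: 2


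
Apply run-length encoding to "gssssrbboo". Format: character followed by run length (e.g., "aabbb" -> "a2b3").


Input: 'gssssrbboo'
Operation: identify consecutive runs
Runs: 'g' -> g1, 'ssss' -> s4, 'r' -> r1, 'bb' -> b2, 'oo' -> o2
Encoded: g1s4r1b2o2


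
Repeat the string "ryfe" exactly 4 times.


Input string: 'ryfe'
Operation: repeat 4 times
Concatenation: 'ryfe' + 'ryfe' + 'ryfe' + 'ryfe'
Result: ryferyferyferyfe


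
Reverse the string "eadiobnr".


Input string: 'eadiobnr'
Operation: reverse character order
Original order: 'e' -> 'a' -> 'd' -> 'i' -> 'o' -> 'b' -> 'n' -> 'r'
Reversed order: 'r' -> 'n' -> 'b' -> 'o' -> 'i' -> 'd' -> 'a' -> 'e'
Result: rnboidae


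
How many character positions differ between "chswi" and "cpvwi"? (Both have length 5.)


String 1: 'chswi'
String 2: 'cpvwi'
Compare each position: pos 0: 'c'=='c', pos 1: 'h'!='p', pos 2: 's'!='v', pos 3: 'w'=='w', pos 4: 'i'=='i'
Differing positions: 2
Hamming distance: 2


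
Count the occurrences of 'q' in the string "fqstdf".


Input string: 'fqstdf'
Target character: 'q'
Scan each position: s[1]='q'
Matches found at indices: 1
Total: 1


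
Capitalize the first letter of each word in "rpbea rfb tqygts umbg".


Input string: 'rpbea rfb tqygts umbg'
Operation: capitalize first letter of each word
Word transformations: 'rpbea'->'Rpbea', 'rfb'->'Rfb', 'tqygts'->'Tqygts', 'umbg'->'Umbg'
Result: Rpbea Rfb Tqygts Umbg


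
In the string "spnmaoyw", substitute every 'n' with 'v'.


Input string: 'spnmaoyw'
Operation: replace 'n' with 'v'
Positions of 'n': 2
After replacement: spvmaoyw


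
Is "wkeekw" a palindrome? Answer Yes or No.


Input string: 'wkeekw'
Reversed: 'wkeekw'
Compare pairs: s[0]='w' vs s[5]='w' (match), s[1]='k' vs s[4]='k' (match), s[2]='e' vs s[3]='e' (match)
Palindrome: Yes


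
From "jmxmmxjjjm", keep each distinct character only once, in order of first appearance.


Input: 'jmxmmxjjjm'
Operation: keep first occurrence of each character
Scan: s[0]='j' new -> keep; s[1]='m' new -> keep; s[2]='x' new -> keep; s[3]='m' seen -> skip; s[4]='m' seen -> skip; s[5]='x' seen -> skip; s[6]='j' seen -> skip; s[7]='j' seen -> skip; s[8]='j' seen -> skip; s[9]='m' seen -> skip
Result: jmx


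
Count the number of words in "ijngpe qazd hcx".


Input string: 'ijngpe qazd hcx'
Operation: split by spaces
Words found: 'ijngpe', 'qazd', 'hcx'
Word count: 3


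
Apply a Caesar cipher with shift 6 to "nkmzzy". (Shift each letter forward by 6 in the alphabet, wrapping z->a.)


Input: 'nkmzzy', shift = 6
Operation: for each letter, (position + 6) mod 26
Mapping: 'n'(13+6=19)->'t', 'k'(10+6=16)->'q', 'm'(12+6=18)->'s', 'z'(25+6=31, 31 mod 26=5)->'f', 'z'(25+6=31, 31 mod 26=5)->'f', 'y'(24+6=30, 30 mod 26=4)->'e'
Result: tqsffe


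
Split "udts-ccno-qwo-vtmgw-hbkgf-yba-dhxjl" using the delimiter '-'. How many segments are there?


Input string: 'udts-ccno-qwo-vtmgw-hbkgf-yba-dhxjl'
Delimiter: '-'
Split result: 'udts', 'ccno', 'qwo', 'vtmgw', 'hbkgf', 'yba', 'dhxjl'
Number of parts: 7


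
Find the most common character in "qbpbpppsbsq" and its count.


Input: 'qbpbpppsbsq'
Operation: tally each character
Counts: 'b':3, 'p':4, 'q':2, 's':2
Maximum: 'p' appears 4 times


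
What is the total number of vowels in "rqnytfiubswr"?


Input string: 'rqnytfiubswr'
Operation: count vowels (a, e, i, o, u)
Scan: s[0]='r', s[1]='q', s[2]='n', s[3]='y', s[4]='t', s[5]='f', s[6]='i' (vowel), s[7]='u' (vowel), s[8]='b', s[9]='s', s[10]='w', s[11]='r'
Vowels found: 2
Result: 2


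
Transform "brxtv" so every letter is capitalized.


Input string: 'brxtv'
Operation: convert each letter to uppercase
Mapping: 'b'->'B', 'r'->'R', 'x'->'X', 't'->'T', 'v'->'V'
Result: BRXTV


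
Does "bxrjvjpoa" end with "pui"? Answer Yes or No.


Input string: 'bxrjvjpoa'
Suffix to check: 'pui'
Last 3 characters of input: 'poa'
Match: False
Result: No


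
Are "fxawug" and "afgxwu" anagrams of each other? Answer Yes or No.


String 1: 'fxawug' -> sorted: 'afguwx'
String 2: 'afgxwu' -> sorted: 'afguwx'
Compare sorted forms: 'afguwx' == 'afguwx'
Anagram: Yes


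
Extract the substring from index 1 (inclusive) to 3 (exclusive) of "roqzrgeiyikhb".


Input string: 'roqzrgeiyikhb'
Operation: slice [1:3]
Extract characters: s[1]='o', s[2]='q'
Result: oq


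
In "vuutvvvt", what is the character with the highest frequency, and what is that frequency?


Input: 'vuutvvvt'
Operation: tally each character
Counts: 't':2, 'u':2, 'v':4
Maximum: 'v' appears 4 times


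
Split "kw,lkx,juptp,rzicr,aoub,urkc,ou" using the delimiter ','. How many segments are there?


Input string: 'kw,lkx,juptp,rzicr,aoub,urkc,ou'
Delimiter: ','
Split result: 'kw', 'lkx', 'juptp', 'rzicr', 'aoub', 'urkc', 'ou'
Number of parts: 7


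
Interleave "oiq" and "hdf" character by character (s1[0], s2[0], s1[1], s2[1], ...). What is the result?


String 1: 'oiq'
String 2: 'hdf'
Operation: alternate characters
Pairs: 'o'+'h', 'i'+'d', 'q'+'f'
Result: ohidqf


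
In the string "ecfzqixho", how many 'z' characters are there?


Input string: 'ecfzqixho'
Target character: 'z'
Scan each position: s[3]='z'
Matches found at indices: 3
Total: 1


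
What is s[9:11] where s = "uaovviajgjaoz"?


Input string: 'uaovviajgjaoz'
Operation: slice [9:11]
Extract characters: s[9]='j', s[10]='a'
Result: ja


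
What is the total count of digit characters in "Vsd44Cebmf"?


Input string: 'Vsd44Cebmf'
Operation: count digit characters (0-9)
Scan: 'V', 's', 'd', '4'(digit), '4'(digit), 'C', 'e', 'b', 'm', 'f'
Digits found: 2
Result: 2


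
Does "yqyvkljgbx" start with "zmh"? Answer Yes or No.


Input string: 'yqyvkljgbx'
Prefix to check: 'zmh'
First 3 characters of input: 'yqy'
Match: False
Result: No


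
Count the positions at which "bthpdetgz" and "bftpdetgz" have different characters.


String 1: 'bthpdetgz'
String 2: 'bftpdetgz'
Compare each position: pos 0: 'b'=='b', pos 1: 't'!='f', pos 2: 'h'!='t', pos 3: 'p'=='p', pos 4: 'd'=='d', pos 5: 'e'=='e', pos 6: 't'=='t', pos 7: 'g'=='g', pos 8: 'z'=='z'
Differing positions: 2
Hamming distance: 2


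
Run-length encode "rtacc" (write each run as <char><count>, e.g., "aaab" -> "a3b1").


Input: 'rtacc'
Operation: identify consecutive runs
Runs: 'r' -> r1, 't' -> t1, 'a' -> a1, 'cc' -> c2
Encoded: r1t1a1c2


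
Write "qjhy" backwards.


Input string: 'qjhy'
Operation: reverse character order
Original order: 'q' -> 'j' -> 'h' -> 'y'
Reversed order: 'y' -> 'h' -> 'j' -> 'q'
Result: yhjq


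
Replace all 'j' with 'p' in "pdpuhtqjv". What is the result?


Input string: 'pdpuhtqjv'
Operation: replace 'j' with 'p'
Positions of 'j': 7
After replacement: pdpuhtqpv


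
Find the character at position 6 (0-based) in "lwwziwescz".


Input string: 'lwwziwescz'
Operation: get character at index 6
Index mapping: s[0]='l', s[1]='w', s[2]='w', s[3]='z', s[4]='i', s[5]='w', s[6]='e'
Result: 'e'


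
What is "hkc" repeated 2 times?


Input string: 'hkc'
Operation: repeat 2 times
Concatenation: 'hkc' + 'hkc'
Result: hkchkc


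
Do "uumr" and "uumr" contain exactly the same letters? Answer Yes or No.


String 1: 'uumr' -> sorted: 'mruu'
String 2: 'uumr' -> sorted: 'mruu'
Compare sorted forms: 'mruu' == 'mruu'
Anagram: Yes


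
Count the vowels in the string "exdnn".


Input string: 'exdnn'
Operation: count vowels (a, e, i, o, u)
Scan: s[0]='e' (vowel), s[1]='x', s[2]='d', s[3]='n', s[4]='n'
Vowels found: 1
Result: 1


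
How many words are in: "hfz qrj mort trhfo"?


Input string: 'hfz qrj mort trhfo'
Operation: split by spaces
Words found: 'hfz', 'qrj', 'mort', 'trhfo'
Word count: 4


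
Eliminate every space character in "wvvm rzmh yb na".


Input string: 'wvvm rzmh yb na'
Operation: remove all spaces
Words: 'wvvm', 'rzmh', 'yb', 'na'
Join without spaces: wvvmrzmhybna


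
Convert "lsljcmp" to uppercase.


Input string: 'lsljcmp'
Operation: convert each letter to uppercase
Mapping: 'l'->'L', 's'->'S', 'l'->'L', 'j'->'J', 'c'->'C', 'm'->'M', 'p'->'P'
Result: LSLJCMP


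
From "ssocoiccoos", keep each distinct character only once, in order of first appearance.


Input: 'ssocoiccoos'
Operation: keep first occurrence of each character
Scan: s[0]='s' new -> keep; s[1]='s' seen -> skip; s[2]='o' new -> keep; s[3]='c' new -> keep; s[4]='o' seen -> skip; s[5]='i' new -> keep; s[6]='c' seen -> skip; s[7]='c' seen -> skip; s[8]='o' seen -> skip; s[9]='o' seen -> skip; s[10]='s' seen -> skip
Result: soci


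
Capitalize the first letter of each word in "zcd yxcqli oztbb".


Input string: 'zcd yxcqli oztbb'
Operation: capitalize first letter of each word
Word transformations: 'zcd'->'Zcd', 'yxcqli'->'Yxcqli', 'oztbb'->'Oztbb'
Result: Zcd Yxcqli Oztbb


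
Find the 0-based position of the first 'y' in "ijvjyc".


Input string: 'ijvjyc'
Target: 'y'
Scanning left to right: s[0]='i', s[1]='j', s[2]='v', s[3]='j', s[4]='y'
First match at index: 4


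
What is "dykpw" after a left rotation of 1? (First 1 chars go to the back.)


Input: 'dykpw', shift = 1
Operation: split at index 1 and swap parts
Front part s[0:1] = 'd'
Back part s[1:] = 'ykpw'
Rotated = back + front = 'ykpw' + 'd'
Result: ykpwd


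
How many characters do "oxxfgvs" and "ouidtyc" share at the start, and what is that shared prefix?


String 1: 'oxxfgvs'
String 2: 'ouidtyc'
Compare position by position:
pos 0: 'o' vs 'o' match
pos 1: 'x' vs 'u' differ -> stop
Longest common prefix: "o" (length 1)


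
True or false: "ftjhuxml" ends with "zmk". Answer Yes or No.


Input string: 'ftjhuxml'
Suffix to check: 'zmk'
Last 3 characters of input: 'xml'
Match: False
Result: No


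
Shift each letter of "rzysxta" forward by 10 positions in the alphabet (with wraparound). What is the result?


Input: 'rzysxta', shift = 10
Operation: for each letter, (position + 10) mod 26
Mapping: 'r'(17+10=27, 27 mod 26=1)->'b', 'z'(25+10=35, 35 mod 26=9)->'j', 'y'(24+10=34, 34 mod 26=8)->'i', 's'(18+10=28, 28 mod 26=2)->'c', 'x'(23+10=33, 33 mod 26=7)->'h', 't'(19+10=29, 29 mod 26=3)->'d', 'a'(0+10=10)->'k'
Result: bjichdk


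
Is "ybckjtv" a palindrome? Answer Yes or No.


Input string: 'ybckjtv'
Reversed: 'vtjkcby'
Compare pairs: s[0]='y' vs s[6]='v' (mismatch), s[1]='b' vs s[5]='t' (mismatch), s[2]='c' vs s[4]='j' (mismatch)
Palindrome: No


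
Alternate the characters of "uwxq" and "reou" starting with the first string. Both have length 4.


String 1: 'uwxq'
String 2: 'reou'
Operation: alternate characters
Pairs: 'u'+'r', 'w'+'e', 'x'+'o', 'q'+'u'
Result: urwexoqu


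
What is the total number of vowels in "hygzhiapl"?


Input string: 'hygzhiapl'
Operation: count vowels (a, e, i, o, u)
Scan: s[0]='h', s[1]='y', s[2]='g', s[3]='z', s[4]='h', s[5]='i' (vowel), s[6]='a' (vowel), s[7]='p', s[8]='l'
Vowels found: 2
Result: 2


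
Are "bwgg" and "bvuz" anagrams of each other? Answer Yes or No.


String 1: 'bwgg' -> sorted: 'bggw'
String 2: 'bvuz' -> sorted: 'buvz'
Compare sorted forms: 'bggw' != 'buvz'
Anagram: No


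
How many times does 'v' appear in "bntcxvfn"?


Input string: 'bntcxvfn'
Target character: 'v'
Scan each position: s[5]='v'
Matches found at indices: 5
Total: 1


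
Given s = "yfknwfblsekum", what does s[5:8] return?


Input string: 'yfknwfblsekum'
Operation: slice [5:8]
Extract characters: s[5]='f', s[6]='b', s[7]='l'
Result: fbl


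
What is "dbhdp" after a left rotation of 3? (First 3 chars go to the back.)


Input: 'dbhdp', shift = 3
Operation: split at index 3 and swap parts
Front part s[0:3] = 'dbh'
Back part s[3:] = 'dp'
Rotated = back + front = 'dp' + 'dbh'
Result: dpdbh


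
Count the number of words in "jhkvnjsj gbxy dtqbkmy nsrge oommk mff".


Input string: 'jhkvnjsj gbxy dtqbkmy nsrge oommk mff'
Operation: split by spaces
Words found: 'jhkvnjsj', 'gbxy', 'dtqbkmy', 'nsrge', 'oommk', 'mff'
Word count: 6


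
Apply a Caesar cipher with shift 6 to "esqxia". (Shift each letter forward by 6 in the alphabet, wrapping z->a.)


Input: 'esqxia', shift = 6
Operation: for each letter, (position + 6) mod 26
Mapping: 'e'(4+6=10)->'k', 's'(18+6=24)->'y', 'q'(16+6=22)->'w', 'x'(23+6=29, 29 mod 26=3)->'d', 'i'(8+6=14)->'o', 'a'(0+6=6)->'g'
Result: kywdog


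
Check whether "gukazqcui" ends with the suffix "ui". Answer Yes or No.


Input string: 'gukazqcui'
Suffix to check: 'ui'
Last 2 characters of input: 'ui'
Match: True
Result: Yes


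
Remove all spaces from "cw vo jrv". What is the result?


Input string: 'cw vo jrv'
Operation: remove all spaces
Words: 'cw', 'vo', 'jrv'
Join without spaces: cwvojrv


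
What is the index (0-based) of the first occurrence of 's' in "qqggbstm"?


Input string: 'qqggbstm'
Target: 's'
Scanning left to right: s[0]='q', s[1]='q', s[2]='g', s[3]='g', s[4]='b', s[5]='s'
First match at index: 5


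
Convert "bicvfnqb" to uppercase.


Input string: 'bicvfnqb'
Operation: convert each letter to uppercase
Mapping: 'b'->'B', 'i'->'I', 'c'->'C', 'v'->'V', 'f'->'F', 'n'->'N', 'q'->'Q', 'b'->'B'
Result: BICVFNQB


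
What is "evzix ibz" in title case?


Input string: 'evzix ibz'
Operation: capitalize first letter of each word
Word transformations: 'evzix'->'Evzix', 'ibz'->'Ibz'
Result: Evzix Ibz


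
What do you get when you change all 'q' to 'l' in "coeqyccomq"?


Input string: 'coeqyccomq'
Operation: replace 'q' with 'l'
Positions of 'q': 3, 9
After replacement: coelyccoml


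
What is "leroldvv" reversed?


Input string: 'leroldvv'
Operation: reverse character order
Original order: 'l' -> 'e' -> 'r' -> 'o' -> 'l' -> 'd' -> 'v' -> 'v'
Reversed order: 'v' -> 'v' -> 'd' -> 'l' -> 'o' -> 'r' -> 'e' -> 'l'
Result: vvdlorel


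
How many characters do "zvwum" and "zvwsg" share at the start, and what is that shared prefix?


String 1: 'zvwum'
String 2: 'zvwsg'
Compare position by position:
pos 0: 'z' vs 'z' match
pos 1: 'v' vs 'v' match
pos 2: 'w' vs 'w' match
pos 3: 'u' vs 's' differ -> stop
Longest common prefix: "zvw" (length 3)


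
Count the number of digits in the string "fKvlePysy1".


Input string: 'fKvlePysy1'
Operation: count digit characters (0-9)
Scan: 'f', 'K', 'v', 'l', 'e', 'P', 'y', 's', 'y', '1'(digit)
Digits found: 1
Result: 1


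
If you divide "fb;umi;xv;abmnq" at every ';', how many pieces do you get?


Input string: 'fb;umi;xv;abmnq'
Delimiter: ';'
Split result: 'fb', 'umi', 'xv', 'abmnq'
Number of parts: 4


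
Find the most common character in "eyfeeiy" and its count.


Input: 'eyfeeiy'
Operation: tally each character
Counts: 'e':3, 'f':1, 'i':1, 'y':2
Maximum: 'e' appears 3 times


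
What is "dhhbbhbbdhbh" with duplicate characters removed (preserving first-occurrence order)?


Input: 'dhhbbhbbdhbh'
Operation: keep first occurrence of each character
Scan: s[0]='d' new -> keep; s[1]='h' new -> keep; s[2]='h' seen -> skip; s[3]='b' new -> keep; s[4]='b' seen -> skip; s[5]='h' seen -> skip; s[6]='b' seen -> skip; s[7]='b' seen -> skip; s[8]='d' seen -> skip; s[9]='h' seen -> skip; s[10]='b' seen -> skip; s[11]='h' seen -> skip
Result: dhb


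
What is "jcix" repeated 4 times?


Input string: 'jcix'
Operation: repeat 4 times
Concatenation: 'jcix' + 'jcix' + 'jcix' + 'jcix'
Result: jcixjcixjcixjcix


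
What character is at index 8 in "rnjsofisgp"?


Input string: 'rnjsofisgp'
Operation: get character at index 8
Index mapping: s[0]='r', s[1]='n', s[2]='j', s[3]='s', s[4]='o', s[5]='f', s[6]='i', s[7]='s', s[8]='g'
Result: 'g'


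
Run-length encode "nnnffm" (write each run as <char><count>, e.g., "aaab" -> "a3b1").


Input: 'nnnffm'
Operation: identify consecutive runs
Runs: 'nnn' -> n3, 'ff' -> f2, 'm' -> m1
Encoded: n3f2m1


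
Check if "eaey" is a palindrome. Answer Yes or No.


Input string: 'eaey'
Reversed: 'yeae'
Compare pairs: s[0]='e' vs s[3]='y' (mismatch), s[1]='a' vs s[2]='e' (mismatch)
Palindrome: No


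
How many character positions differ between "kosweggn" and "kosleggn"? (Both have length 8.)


String 1: 'kosweggn'
String 2: 'kosleggn'
Compare each position: pos 0: 'k'=='k', pos 1: 'o'=='o', pos 2: 's'=='s', pos 3: 'w'!='l', pos 4: 'e'=='e', pos 5: 'g'=='g', pos 6: 'g'=='g', pos 7: 'n'=='n'
Differing positions: 1
Hamming distance: 1


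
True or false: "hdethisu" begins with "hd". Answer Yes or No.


Input string: 'hdethisu'
Prefix to check: 'hd'
First 2 characters of input: 'hd'
Match: True
Result: Yes


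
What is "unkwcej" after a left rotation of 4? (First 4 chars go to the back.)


Input: 'unkwcej', shift = 4
Operation: split at index 4 and swap parts
Front part s[0:4] = 'unkw'
Back part s[4:] = 'cej'
Rotated = back + front = 'cej' + 'unkw'
Result: cejunkw


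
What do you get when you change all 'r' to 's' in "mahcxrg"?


Input string: 'mahcxrg'
Operation: replace 'r' with 's'
Positions of 'r': 5
After replacement: mahcxsg


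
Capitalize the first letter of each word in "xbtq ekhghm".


Input string: 'xbtq ekhghm'
Operation: capitalize first letter of each word
Word transformations: 'xbtq'->'Xbtq', 'ekhghm'->'Ekhghm'
Result: Xbtq Ekhghm


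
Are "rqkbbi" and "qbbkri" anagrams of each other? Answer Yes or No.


String 1: 'rqkbbi' -> sorted: 'bbikqr'
String 2: 'qbbkri' -> sorted: 'bbikqr'
Compare sorted forms: 'bbikqr' == 'bbikqr'
Anagram: Yes


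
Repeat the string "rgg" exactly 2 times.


Input string: 'rgg'
Operation: repeat 2 times
Concatenation: 'rgg' + 'rgg'
Result: rggrgg


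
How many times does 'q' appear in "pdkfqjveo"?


Input string: 'pdkfqjveo'
Target character: 'q'
Scan each position: s[4]='q'
Matches found at indices: 4
Total: 1


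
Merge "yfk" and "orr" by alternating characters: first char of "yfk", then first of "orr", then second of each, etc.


String 1: 'yfk'
String 2: 'orr'
Operation: alternate characters
Pairs: 'y'+'o', 'f'+'r', 'k'+'r'
Result: yofrkr


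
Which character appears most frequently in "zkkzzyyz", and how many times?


Input: 'zkkzzyyz'
Operation: tally each character
Counts: 'k':2, 'y':2, 'z':4
Maximum: 'z' appears 4 times


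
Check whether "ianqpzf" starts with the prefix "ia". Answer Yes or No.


Input string: 'ianqpzf'
Prefix to check: 'ia'
First 2 characters of input: 'ia'
Match: True
Result: Yes


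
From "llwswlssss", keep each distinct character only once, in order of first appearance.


Input: 'llwswlssss'
Operation: keep first occurrence of each character
Scan: s[0]='l' new -> keep; s[1]='l' seen -> skip; s[2]='w' new -> keep; s[3]='s' new -> keep; s[4]='w' seen -> skip; s[5]='l' seen -> skip; s[6]='s' seen -> skip; s[7]='s' seen -> skip; s[8]='s' seen -> skip; s[9]='s' seen -> skip
Result: lws


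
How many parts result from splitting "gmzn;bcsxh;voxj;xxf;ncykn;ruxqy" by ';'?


Input string: 'gmzn;bcsxh;voxj;xxf;ncykn;ruxqy'
Delimiter: ';'
Split result: 'gmzn', 'bcsxh', 'voxj', 'xxf', 'ncykn', 'ruxqy'
Number of parts: 6


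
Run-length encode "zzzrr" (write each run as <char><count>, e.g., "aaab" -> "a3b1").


Input: 'zzzrr'
Operation: identify consecutive runs
Runs: 'zzz' -> z3, 'rr' -> r2
Encoded: z3r2


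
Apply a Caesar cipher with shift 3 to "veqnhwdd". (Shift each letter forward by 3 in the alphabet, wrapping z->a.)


Input: 'veqnhwdd', shift = 3
Operation: for each letter, (position + 3) mod 26
Mapping: 'v'(21+3=24)->'y', 'e'(4+3=7)->'h', 'q'(16+3=19)->'t', 'n'(13+3=16)->'q', 'h'(7+3=10)->'k', 'w'(22+3=25)->'z', 'd'(3+3=6)->'g', 'd'(3+3=6)->'g'
Result: yhtqkzgg


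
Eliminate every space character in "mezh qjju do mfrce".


Input string: 'mezh qjju do mfrce'
Operation: remove all spaces
Words: 'mezh', 'qjju', 'do', 'mfrce'
Join without spaces: mezhqjjudomfrce


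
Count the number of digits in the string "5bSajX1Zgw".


Input string: '5bSajX1Zgw'
Operation: count digit characters (0-9)
Scan: '5'(digit), 'b', 'S', 'a', 'j', 'X', '1'(digit), 'Z', 'g', 'w'
Digits found: 2
Result: 2


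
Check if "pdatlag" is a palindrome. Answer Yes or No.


Input string: 'pdatlag'
Reversed: 'galtadp'
Compare pairs: s[0]='p' vs s[6]='g' (mismatch), s[1]='d' vs s[5]='a' (mismatch), s[2]='a' vs s[4]='l' (mismatch)
Palindrome: No


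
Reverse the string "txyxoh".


Input string: 'txyxoh'
Operation: reverse character order
Original order: 't' -> 'x' -> 'y' -> 'x' -> 'o' -> 'h'
Reversed order: 'h' -> 'o' -> 'x' -> 'y' -> 'x' -> 't'
Result: hoxyxt


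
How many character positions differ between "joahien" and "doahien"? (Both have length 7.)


String 1: 'joahien'
String 2: 'doahien'
Compare each position: pos 0: 'j'!='d', pos 1: 'o'=='o', pos 2: 'a'=='a', pos 3: 'h'=='h', pos 4: 'i'=='i', pos 5: 'e'=='e', pos 6: 'n'=='n'
Differing positions: 1
Hamming distance: 1


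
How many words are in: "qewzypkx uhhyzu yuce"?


Input string: 'qewzypkx uhhyzu yuce'
Operation: split by spaces
Words found: 'qewzypkx', 'uhhyzu', 'yuce'
Word count: 3


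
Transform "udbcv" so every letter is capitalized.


Input string: 'udbcv'
Operation: convert each letter to uppercase
Mapping: 'u'->'U', 'd'->'D', 'b'->'B', 'c'->'C', 'v'->'V'
Result: UDBCV


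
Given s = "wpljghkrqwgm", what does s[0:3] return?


Input string: 'wpljghkrqwgm'
Operation: slice [0:3]
Extract characters: s[0]='w', s[1]='p', s[2]='l'
Result: wpl


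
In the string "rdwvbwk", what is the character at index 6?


Input string: 'rdwvbwk'
Operation: get character at index 6
Index mapping: s[0]='r', s[1]='d', s[2]='w', s[3]='v', s[4]='b', s[5]='w', s[6]='k'
Result: 'k'


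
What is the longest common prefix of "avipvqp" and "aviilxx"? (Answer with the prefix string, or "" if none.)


String 1: 'avipvqp'
String 2: 'aviilxx'
Compare position by position:
pos 0: 'a' vs 'a' match
pos 1: 'v' vs 'v' match
pos 2: 'i' vs 'i' match
pos 3: 'p' vs 'i' differ -> stop
Longest common prefix: "avi" (length 3)


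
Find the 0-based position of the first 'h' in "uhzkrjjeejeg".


Input string: 'uhzkrjjeejeg'
Target: 'h'
Scanning left to right: s[0]='u', s[1]='h'
First match at index: 1


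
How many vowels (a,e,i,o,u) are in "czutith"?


Input string: 'czutith'
Operation: count vowels (a, e, i, o, u)
Scan: s[0]='c', s[1]='z', s[2]='u' (vowel), s[3]='t', s[4]='i' (vowel), s[5]='t', s[6]='h'
Vowels found: 2
Result: 2


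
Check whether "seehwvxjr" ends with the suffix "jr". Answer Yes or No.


Input string: 'seehwvxjr'
Suffix to check: 'jr'
Last 2 characters of input: 'jr'
Match: True
Result: Yes


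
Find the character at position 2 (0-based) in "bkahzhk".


Input string: 'bkahzhk'
Operation: get character at index 2
Index mapping: s[0]='b', s[1]='k', s[2]='a'
Result: 'a'


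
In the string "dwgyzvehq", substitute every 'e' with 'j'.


Input string: 'dwgyzvehq'
Operation: replace 'e' with 'j'
Positions of 'e': 6
After replacement: dwgyzvjhq


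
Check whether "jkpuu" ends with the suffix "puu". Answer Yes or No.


Input string: 'jkpuu'
Suffix to check: 'puu'
Last 3 characters of input: 'puu'
Match: True
Result: Yes


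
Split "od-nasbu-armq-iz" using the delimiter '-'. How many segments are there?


Input string: 'od-nasbu-armq-iz'
Delimiter: '-'
Split result: 'od', 'nasbu', 'armq', 'iz'
Number of parts: 4


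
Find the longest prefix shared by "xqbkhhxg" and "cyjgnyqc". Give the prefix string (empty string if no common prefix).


String 1: 'xqbkhhxg'
String 2: 'cyjgnyqc'
Compare position by position:
pos 0: 'x' vs 'c' differ -> stop
Longest common prefix: "" (length 0)


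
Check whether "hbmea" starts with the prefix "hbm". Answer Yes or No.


Input string: 'hbmea'
Prefix to check: 'hbm'
First 3 characters of input: 'hbm'
Match: True
Result: Yes


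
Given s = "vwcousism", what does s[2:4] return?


Input string: 'vwcousism'
Operation: slice [2:4]
Extract characters: s[2]='c', s[3]='o'
Result: co


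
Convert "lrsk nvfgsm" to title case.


Input string: 'lrsk nvfgsm'
Operation: capitalize first letter of each word
Word transformations: 'lrsk'->'Lrsk', 'nvfgsm'->'Nvfgsm'
Result: Lrsk Nvfgsm


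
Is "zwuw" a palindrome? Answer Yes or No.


Input string: 'zwuw'
Reversed: 'wuwz'
Compare pairs: s[0]='z' vs s[3]='w' (mismatch), s[1]='w' vs s[2]='u' (mismatch)
Palindrome: No


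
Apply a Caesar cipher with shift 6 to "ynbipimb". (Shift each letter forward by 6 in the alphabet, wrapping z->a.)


Input: 'ynbipimb', shift = 6
Operation: for each letter, (position + 6) mod 26
Mapping: 'y'(24+6=30, 30 mod 26=4)->'e', 'n'(13+6=19)->'t', 'b'(1+6=7)->'h', 'i'(8+6=14)->'o', 'p'(15+6=21)->'v', 'i'(8+6=14)->'o', 'm'(12+6=18)->'s', 'b'(1+6=7)->'h'
Result: ethovosh


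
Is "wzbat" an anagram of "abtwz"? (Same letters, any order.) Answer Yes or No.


String 1: 'abtwz' -> sorted: 'abtwz'
String 2: 'wzbat' -> sorted: 'abtwz'
Compare sorted forms: 'abtwz' == 'abtwz'
Anagram: Yes


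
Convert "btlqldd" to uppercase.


Input string: 'btlqldd'
Operation: convert each letter to uppercase
Mapping: 'b'->'B', 't'->'T', 'l'->'L', 'q'->'Q', 'l'->'L', 'd'->'D', 'd'->'D'
Result: BTLQLDD


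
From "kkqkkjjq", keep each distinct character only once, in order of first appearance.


Input: 'kkqkkjjq'
Operation: keep first occurrence of each character
Scan: s[0]='k' new -> keep; s[1]='k' seen -> skip; s[2]='q' new -> keep; s[3]='k' seen -> skip; s[4]='k' seen -> skip; s[5]='j' new -> keep; s[6]='j' seen -> skip; s[7]='q' seen -> skip
Result: kqj


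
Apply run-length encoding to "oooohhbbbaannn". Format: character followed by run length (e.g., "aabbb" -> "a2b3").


Input: 'oooohhbbbaannn'
Operation: identify consecutive runs
Runs: 'oooo' -> o4, 'hh' -> h2, 'bbb' -> b3, 'aa' -> a2, 'nnn' -> n3
Encoded: o4h2b3a2n3


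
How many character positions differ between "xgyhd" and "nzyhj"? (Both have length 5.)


String 1: 'xgyhd'
String 2: 'nzyhj'
Compare each position: pos 0: 'x'!='n', pos 1: 'g'!='z', pos 2: 'y'=='y', pos 3: 'h'=='h', pos 4: 'd'!='j'
Differing positions: 3
Hamming distance: 3


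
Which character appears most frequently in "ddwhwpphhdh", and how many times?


Input: 'ddwhwpphhdh'
Operation: tally each character
Counts: 'd':3, 'h':4, 'p':2, 'w':2
Maximum: 'h' appears 4 times


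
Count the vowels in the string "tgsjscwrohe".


Input string: 'tgsjscwrohe'
Operation: count vowels (a, e, i, o, u)
Scan: s[0]='t', s[1]='g', s[2]='s', s[3]='j', s[4]='s', s[5]='c', s[6]='w', s[7]='r', s[8]='o' (vowel), s[9]='h', s[10]='e' (vowel)
Vowels found: 2
Result: 2


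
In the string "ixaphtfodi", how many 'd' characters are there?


Input string: 'ixaphtfodi'
Target character: 'd'
Scan each position: s[8]='d'
Matches found at indices: 8
Total: 1


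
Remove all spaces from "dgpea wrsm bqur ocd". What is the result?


Input string: 'dgpea wrsm bqur ocd'
Operation: remove all spaces
Words: 'dgpea', 'wrsm', 'bqur', 'ocd'
Join without spaces: dgpeawrsmbqurocd


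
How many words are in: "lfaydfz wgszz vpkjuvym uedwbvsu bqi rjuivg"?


Input string: 'lfaydfz wgszz vpkjuvym uedwbvsu bqi rjuivg'
Operation: split by spaces
Words found: 'lfaydfz', 'wgszz', 'vpkjuvym', 'uedwbvsu', 'bqi', 'rjuivg'
Word count: 6


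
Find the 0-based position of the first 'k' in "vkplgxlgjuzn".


Input string: 'vkplgxlgjuzn'
Target: 'k'
Scanning left to right: s[0]='v', s[1]='k'
First match at index: 1


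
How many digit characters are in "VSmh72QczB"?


Input string: 'VSmh72QczB'
Operation: count digit characters (0-9)
Scan: 'V', 'S', 'm', 'h', '7'(digit), '2'(digit), 'Q', 'c', 'z', 'B'
Digits found: 2
Result: 2


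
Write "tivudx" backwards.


Input string: 'tivudx'
Operation: reverse character order
Original order: 't' -> 'i' -> 'v' -> 'u' -> 'd' -> 'x'
Reversed order: 'x' -> 'd' -> 'u' -> 'v' -> 'i' -> 't'
Result: xduvit


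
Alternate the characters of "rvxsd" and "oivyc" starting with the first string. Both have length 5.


String 1: 'rvxsd'
String 2: 'oivyc'
Operation: alternate characters
Pairs: 'r'+'o', 'v'+'i', 'x'+'v', 's'+'y', 'd'+'c'
Result: rovixvsydc


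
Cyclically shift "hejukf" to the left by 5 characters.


Input: 'hejukf', shift = 5
Operation: split at index 5 and swap parts
Front part s[0:5] = 'hejuk'
Back part s[5:] = 'f'
Rotated = back + front = 'f' + 'hejuk'
Result: fhejuk


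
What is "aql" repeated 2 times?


Input string: 'aql'
Operation: repeat 2 times
Concatenation: 'aql' + 'aql'
Result: aqlaql


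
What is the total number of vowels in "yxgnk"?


Input string: 'yxgnk'
Operation: count vowels (a, e, i, o, u)
Scan: s[0]='y', s[1]='x', s[2]='g', s[3]='n', s[4]='k'
Vowels found: 0
Result: 0


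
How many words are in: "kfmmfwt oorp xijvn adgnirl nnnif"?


Input string: 'kfmmfwt oorp xijvn adgnirl nnnif'
Operation: split by spaces
Words found: 'kfmmfwt', 'oorp', 'xijvn', 'adgnirl', 'nnnif'
Word count: 5


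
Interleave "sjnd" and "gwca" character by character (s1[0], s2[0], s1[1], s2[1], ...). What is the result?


String 1: 'sjnd'
String 2: 'gwca'
Operation: alternate characters
Pairs: 's'+'g', 'j'+'w', 'n'+'c', 'd'+'a'
Result: sgjwncda


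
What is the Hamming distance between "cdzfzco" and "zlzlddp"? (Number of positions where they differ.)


String 1: 'cdzfzco'
String 2: 'zlzlddp'
Compare each position: pos 0: 'c'!='z', pos 1: 'd'!='l', pos 2: 'z'=='z', pos 3: 'f'!='l', pos 4: 'z'!='d', pos 5: 'c'!='d', pos 6: 'o'!='p'
Differing positions: 6
Hamming distance: 6


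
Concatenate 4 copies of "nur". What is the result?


Input string: 'nur'
Operation: repeat 4 times
Concatenation: 'nur' + 'nur' + 'nur' + 'nur'
Result: nurnurnurnur


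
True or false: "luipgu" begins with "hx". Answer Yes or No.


Input string: 'luipgu'
Prefix to check: 'hx'
First 2 characters of input: 'lu'
Match: False
Result: No


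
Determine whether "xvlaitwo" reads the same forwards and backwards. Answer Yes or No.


Input string: 'xvlaitwo'
Reversed: 'owtialvx'
Compare pairs: s[0]='x' vs s[7]='o' (mismatch), s[1]='v' vs s[6]='w' (mismatch), s[2]='l' vs s[5]='t' (mismatch), s[3]='a' vs s[4]='i' (mismatch)
Palindrome: No


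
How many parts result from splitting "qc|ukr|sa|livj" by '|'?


Input string: 'qc|ukr|sa|livj'
Delimiter: '|'
Split result: 'qc', 'ukr', 'sa', 'livj'
Number of parts: 4


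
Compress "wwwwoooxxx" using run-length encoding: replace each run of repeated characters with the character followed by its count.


Input: 'wwwwoooxxx'
Operation: identify consecutive runs
Runs: 'wwww' -> w4, 'ooo' -> o3, 'xxx' -> x3
Encoded: w4o3x3


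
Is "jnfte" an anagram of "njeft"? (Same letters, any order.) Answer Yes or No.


String 1: 'njeft' -> sorted: 'efjnt'
String 2: 'jnfte' -> sorted: 'efjnt'
Compare sorted forms: 'efjnt' == 'efjnt'
Anagram: Yes


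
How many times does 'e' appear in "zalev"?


Input string: 'zalev'
Target character: 'e'
Scan each position: s[3]='e'
Matches found at indices: 3
Total: 1


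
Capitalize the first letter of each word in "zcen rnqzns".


Input string: 'zcen rnqzns'
Operation: capitalize first letter of each word
Word transformations: 'zcen'->'Zcen', 'rnqzns'->'Rnqzns'
Result: Zcen Rnqzns


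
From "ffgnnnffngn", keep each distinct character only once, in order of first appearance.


Input: 'ffgnnnffngn'
Operation: keep first occurrence of each character
Scan: s[0]='f' new -> keep; s[1]='f' seen -> skip; s[2]='g' new -> keep; s[3]='n' new -> keep; s[4]='n' seen -> skip; s[5]='n' seen -> skip; s[6]='f' seen -> skip; s[7]='f' seen -> skip; s[8]='n' seen -> skip; s[9]='g' seen -> skip; s[10]='n' seen -> skip
Result: fgn


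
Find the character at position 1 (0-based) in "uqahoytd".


Input string: 'uqahoytd'
Operation: get character at index 1
Index mapping: s[0]='u', s[1]='q'
Result: 'q'


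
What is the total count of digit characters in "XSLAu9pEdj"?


Input string: 'XSLAu9pEdj'
Operation: count digit characters (0-9)
Scan: 'X', 'S', 'L', 'A', 'u', '9'(digit), 'p', 'E', 'd', 'j'
Digits found: 1
Result: 1


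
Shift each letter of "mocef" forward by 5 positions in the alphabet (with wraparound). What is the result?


Input: 'mocef', shift = 5
Operation: for each letter, (position + 5) mod 26
Mapping: 'm'(12+5=17)->'r', 'o'(14+5=19)->'t', 'c'(2+5=7)->'h', 'e'(4+5=9)->'j', 'f'(5+5=10)->'k'
Result: rthjk


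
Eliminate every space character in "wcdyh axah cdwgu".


Input string: 'wcdyh axah cdwgu'
Operation: remove all spaces
Words: 'wcdyh', 'axah', 'cdwgu'
Join without spaces: wcdyhaxahcdwgu


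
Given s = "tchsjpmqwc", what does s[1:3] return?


Input string: 'tchsjpmqwc'
Operation: slice [1:3]
Extract characters: s[1]='c', s[2]='h'
Result: ch


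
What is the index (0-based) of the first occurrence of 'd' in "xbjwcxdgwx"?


Input string: 'xbjwcxdgwx'
Target: 'd'
Scanning left to right: s[0]='x', s[1]='b', s[2]='j', s[3]='w', s[4]='c', s[5]='x', s[6]='d'
First match at index: 6


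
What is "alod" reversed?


Input string: 'alod'
Operation: reverse character order
Original order: 'a' -> 'l' -> 'o' -> 'd'
Reversed order: 'd' -> 'o' -> 'l' -> 'a'
Result: dola


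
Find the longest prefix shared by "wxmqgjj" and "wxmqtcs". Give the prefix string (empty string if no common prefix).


String 1: 'wxmqgjj'
String 2: 'wxmqtcs'
Compare position by position:
pos 0: 'w' vs 'w' match
pos 1: 'x' vs 'x' match
pos 2: 'm' vs 'm' match
pos 3: 'q' vs 'q' match
pos 4: 'g' vs 't' differ -> stop
Longest common prefix: "wxmq" (length 4)


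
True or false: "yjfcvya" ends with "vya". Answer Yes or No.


Input string: 'yjfcvya'
Suffix to check: 'vya'
Last 3 characters of input: 'vya'
Match: True
Result: Yes


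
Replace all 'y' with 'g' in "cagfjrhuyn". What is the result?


Input string: 'cagfjrhuyn'
Operation: replace 'y' with 'g'
Positions of 'y': 8
After replacement: cagfjrhugn


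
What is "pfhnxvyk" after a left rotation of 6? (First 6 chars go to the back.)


Input: 'pfhnxvyk', shift = 6
Operation: split at index 6 and swap parts
Front part s[0:6] = 'pfhnxv'
Back part s[6:] = 'yk'
Rotated = back + front = 'yk' + 'pfhnxv'
Result: ykpfhnxv


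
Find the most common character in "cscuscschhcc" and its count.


Input: 'cscuscschhcc'
Operation: tally each character
Counts: 'c':6, 'h':2, 's':3, 'u':1
Maximum: 'c' appears 6 times


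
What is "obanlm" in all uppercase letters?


Input string: 'obanlm'
Operation: convert each letter to uppercase
Mapping: 'o'->'O', 'b'->'B', 'a'->'A', 'n'->'N', 'l'->'L', 'm'->'M'
Result: OBANLM
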